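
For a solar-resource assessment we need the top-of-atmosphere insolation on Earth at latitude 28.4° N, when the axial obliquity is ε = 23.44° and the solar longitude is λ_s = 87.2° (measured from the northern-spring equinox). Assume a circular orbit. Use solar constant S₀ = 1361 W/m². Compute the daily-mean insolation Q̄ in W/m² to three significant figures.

Q̄ ≈ 488 W/m²

Solar declination: sin δ = sin ε · sin λ_s = sin 23.44° × sin 87.2° = 0.39731, so δ = +23.410°.
cos H₀ = −tan(+28.4°) tan(+23.410°) = -0.2341, H₀ = 1.8071 rad.
Bracket: H₀ sin φ sin δ + cos φ cos δ sin H₀ = 1.8071×0.47562×0.39731 + 0.87965×0.91768×0.97221 = 0.341485 + 0.784804 = 1.126289.
Q̄ = (S₀/π) × [bracket] = (1361/π) × 1.126289 = 487.9 W/m².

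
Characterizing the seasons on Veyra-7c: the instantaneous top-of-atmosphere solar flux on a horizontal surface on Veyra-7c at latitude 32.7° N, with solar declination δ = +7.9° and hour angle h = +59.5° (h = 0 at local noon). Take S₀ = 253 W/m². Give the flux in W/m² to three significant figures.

cos θ_z = sin φ sin δ + cos φ cos δ cos h = 0.074253 + 0.423046 = 0.497299.
Flux = S₀ · cos θ_z = 253 × 0.497299 = 125.8 W/m².

126 W/m²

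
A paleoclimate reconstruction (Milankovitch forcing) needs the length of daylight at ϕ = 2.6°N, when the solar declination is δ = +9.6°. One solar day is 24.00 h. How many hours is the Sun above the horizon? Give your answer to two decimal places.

cos h₀ = −tan ϕ · tan δ = −tan(+2.6°) × tan(+9.600°) = -0.0077, so h₀ = 1.5785 rad = 90.44°.
Daylight = 2h₀/(2π) × 24.00 h = (1.5785/π) × 24.00 = 12.06 h.

12.06 h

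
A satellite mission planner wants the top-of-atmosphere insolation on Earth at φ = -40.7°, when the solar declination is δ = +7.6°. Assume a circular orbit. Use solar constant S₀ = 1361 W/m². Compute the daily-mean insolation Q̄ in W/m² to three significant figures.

cos H₀ = −tan(-40.7°) tan(+7.600°) = 0.1148, H₀ = 1.4558 rad.
Bracket: H₀ sin φ sin δ + cos φ cos δ sin H₀ = 1.4558×-0.65210×0.13226 + 0.75813×0.99122×0.99339 = -0.125558 + 0.746506 = 0.620948.
Q̄ = (S₀/π) × [bracket] = (1361/π) × 0.620948 = 269.0 W/m².

Q̄ ≈ 269 W/m²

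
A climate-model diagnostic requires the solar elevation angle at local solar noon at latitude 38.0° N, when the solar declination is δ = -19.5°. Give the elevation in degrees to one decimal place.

At local noon the hour angle is zero, so the zenith angle equals |φ − δ| = |+38.0° − (-19.500°)| = 57.500°.
Elevation = 90° − 57.500° = 32.5°.

32.5°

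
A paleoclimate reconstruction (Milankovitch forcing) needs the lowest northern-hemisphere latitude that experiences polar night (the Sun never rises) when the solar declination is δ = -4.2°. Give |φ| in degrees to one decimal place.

|φ| = 85.8°

Polar night requires cos H₀ = −tan φ tan δ ≥ 1, i.e. tan φ tan δ ≤ −1.
The boundary is |tan φ| · |tan δ| = 1, so |φ| = 90° − |δ| = 90° − 4.2° = 85.8° in the northern hemisphere.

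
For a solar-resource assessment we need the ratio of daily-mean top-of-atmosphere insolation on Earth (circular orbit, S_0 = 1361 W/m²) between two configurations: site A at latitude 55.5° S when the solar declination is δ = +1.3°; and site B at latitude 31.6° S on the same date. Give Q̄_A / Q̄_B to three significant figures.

— Configuration A (ϕ=-55.5°):
cos h₀ = −tan(-55.5°) tan(+1.300°) = 0.0330, h₀ = 1.5378 rad.
Bracket: h₀ sin ϕ sin δ + cos ϕ cos δ sin h₀ = 1.5378×-0.82413×0.02269 + 0.56641×0.99974×0.99945 = -0.028756 + 0.565951 = 0.537195.
Q̄ = (S_0/π) × [bracket] = (1361/π) × 0.537195 = 232.72 W/m².
— Configuration B (ϕ=-31.6°):
cos h₀ = −tan(-31.6°) tan(+1.300°) = 0.0140, h₀ = 1.5568 rad.
Bracket: h₀ sin ϕ sin δ + cos ϕ cos δ sin h₀ = 1.5568×-0.52399×0.02269 + 0.85173×0.99974×0.99990 = -0.018509 + 0.851423 = 0.832914.
Q̄ = (S_0/π) × [bracket] = (1361/π) × 0.832914 = 360.83 W/m².
Ratio Q̄_A / Q̄_B = 232.72 / 360.83 = 0.6450.

Q̄_A / Q̄_B ≈ 0.645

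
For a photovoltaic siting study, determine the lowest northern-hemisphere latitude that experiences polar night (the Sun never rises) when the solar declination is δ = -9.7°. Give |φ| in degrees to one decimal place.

|φ| = 80.3°

Polar night requires cos H₀ = −tan φ tan δ ≥ 1, i.e. tan φ tan δ ≤ −1.
The boundary is |tan φ| · |tan δ| = 1, so |φ| = 90° − |δ| = 90° − 9.7° = 80.3° in the northern hemisphere.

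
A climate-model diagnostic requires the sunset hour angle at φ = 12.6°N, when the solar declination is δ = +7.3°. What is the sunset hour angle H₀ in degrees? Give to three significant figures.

H₀ = 91.6°

cos H₀ = −tan φ · tan δ = −tan(+12.6°) × tan(+7.300°) = -0.0286, so H₀ = 1.5994 rad = 91.64°.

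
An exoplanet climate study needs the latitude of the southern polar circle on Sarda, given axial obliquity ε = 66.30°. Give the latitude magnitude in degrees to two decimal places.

The polar circle is the lowest latitude that experiences at least one full rotation of continuous darkness at the northern-summer solstice; it lies at |φ| = 90° − ε = 90° − 66.30° = 23.70°.

23.70°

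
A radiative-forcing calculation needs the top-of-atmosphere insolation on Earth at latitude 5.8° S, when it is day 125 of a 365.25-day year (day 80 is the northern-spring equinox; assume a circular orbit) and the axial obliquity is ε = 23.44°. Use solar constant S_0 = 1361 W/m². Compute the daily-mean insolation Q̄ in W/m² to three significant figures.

Solar longitude: L_s = 360° × (125 − 80)/365.25 = 44.353°.
sin δ = sin 23.44° × sin 44.353° = 0.27809, so δ = +16.146°.
cos h₀ = −tan(-5.8°) tan(+16.146°) = 0.0294, h₀ = 1.5414 rad.
Bracket: h₀ sin ϕ sin δ + cos ϕ cos δ sin h₀ = 1.5414×-0.10106×0.27809 + 0.99488×0.96056×0.99957 = -0.043319 + 0.955231 = 0.911912.
Q̄ = (S_0/π) × [bracket] = (1361/π) × 0.911912 = 395.1 W/m².

Q̄ ≈ 395 W/m²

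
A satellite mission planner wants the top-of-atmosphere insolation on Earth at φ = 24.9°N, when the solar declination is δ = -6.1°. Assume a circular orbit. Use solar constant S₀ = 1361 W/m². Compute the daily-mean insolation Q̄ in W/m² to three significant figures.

Q̄ ≈ 361 W/m²

cos H₀ = −tan(+24.9°) tan(-6.100°) = 0.0496, H₀ = 1.5212 rad.
Bracket: H₀ sin φ sin δ + cos φ cos δ sin H₀ = 1.5212×0.42104×-0.10626 + 0.90704×0.99434×0.99877 = -0.068058 + 0.900797 = 0.832739.
Q̄ = (S₀/π) × [bracket] = (1361/π) × 0.832739 = 360.8 W/m².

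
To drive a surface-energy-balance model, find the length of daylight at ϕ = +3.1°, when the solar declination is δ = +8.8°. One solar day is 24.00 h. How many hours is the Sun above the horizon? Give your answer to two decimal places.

12.06 h

cos h₀ = −tan ϕ · tan δ = −tan(+3.1°) × tan(+8.800°) = -0.0084, so h₀ = 1.5792 rad = 90.48°.
Daylight = 2h₀/(2π) × 24.00 h = (1.5792/π) × 24.00 = 12.06 h.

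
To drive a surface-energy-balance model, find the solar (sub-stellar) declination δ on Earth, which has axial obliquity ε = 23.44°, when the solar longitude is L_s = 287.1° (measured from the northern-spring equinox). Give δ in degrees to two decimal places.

δ = -22.35°

sin δ = sin ε · sin L_s = sin 23.44° × sin 287.1° = -0.380203.
δ = arcsin(-0.380203) = -22.35°.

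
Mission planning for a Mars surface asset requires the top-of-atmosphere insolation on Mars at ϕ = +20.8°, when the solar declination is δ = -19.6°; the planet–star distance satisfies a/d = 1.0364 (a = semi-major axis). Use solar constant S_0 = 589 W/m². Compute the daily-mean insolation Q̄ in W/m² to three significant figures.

cos h₀ = −tan(+20.8°) tan(-19.600°) = 0.1353, h₀ = 1.4351 rad.
Bracket: h₀ sin ϕ sin δ + cos ϕ cos δ sin h₀ = 1.4351×0.35511×-0.33545 + 0.93483×0.94206×0.99081 = -0.170951 + 0.872573 = 0.701622.
Inverse-square distance factor (a/d)² = 1.0364² = 1.074125.
Q̄ = (S_0/π) × 1.074125 × [bracket] = (589/π) × 1.074125 × 0.701622 = 141.3 W/m².

Q̄ ≈ 141 W/m²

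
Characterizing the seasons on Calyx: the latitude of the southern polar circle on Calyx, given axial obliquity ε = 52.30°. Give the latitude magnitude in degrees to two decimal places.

The polar circle is the lowest latitude that experiences at least one full rotation of continuous darkness at the northern-summer solstice; it lies at |ϕ| = 90° − ε = 90° − 52.30° = 37.70°.

37.70°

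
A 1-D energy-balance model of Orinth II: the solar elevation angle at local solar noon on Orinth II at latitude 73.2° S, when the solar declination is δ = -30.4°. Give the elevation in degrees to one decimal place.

47.2°

At local noon the hour angle is zero, so the zenith angle equals |φ − δ| = |-73.2° − (-30.400°)| = 42.800°.
Elevation = 90° − 42.800° = 47.2°.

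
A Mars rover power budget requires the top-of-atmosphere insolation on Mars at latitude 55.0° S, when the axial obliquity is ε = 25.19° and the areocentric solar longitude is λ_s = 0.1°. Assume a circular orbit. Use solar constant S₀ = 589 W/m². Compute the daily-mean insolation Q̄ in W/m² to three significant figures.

Q̄ ≈ 107 W/m²

sin δ = sin 25.19° × sin 0.1° = 0.00074, so δ = +0.043°.
cos H₀ = −tan(-55.0°) tan(+0.043°) = 0.0011, H₀ = 1.5697 rad.
Bracket: H₀ sin φ sin δ + cos φ cos δ sin H₀ = 1.5697×-0.81915×0.00074 + 0.57358×1.00000×1.00000 = -0.000952 + 0.573580 = 0.572628.
Q̄ = (S₀/π) × [bracket] = (589/π) × 0.572628 = 107.4 W/m².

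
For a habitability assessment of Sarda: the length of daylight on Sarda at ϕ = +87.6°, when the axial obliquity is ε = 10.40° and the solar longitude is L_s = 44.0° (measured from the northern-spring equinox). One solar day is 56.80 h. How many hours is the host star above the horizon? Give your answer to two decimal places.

56.80 h

Solar declination: sin δ = sin ε · sin L_s = sin 10.40° × sin 44.0° = 0.12540, so δ = +7.204°.
Sunrise equation: cos h₀ = −tan ϕ · tan δ = -3.0157 ≤ −1, so the host star never sets (polar day) and h₀ = π.
Daylight = 2h₀/(2π) × 56.80 h = (3.1416/π) × 56.80 = 56.80 h.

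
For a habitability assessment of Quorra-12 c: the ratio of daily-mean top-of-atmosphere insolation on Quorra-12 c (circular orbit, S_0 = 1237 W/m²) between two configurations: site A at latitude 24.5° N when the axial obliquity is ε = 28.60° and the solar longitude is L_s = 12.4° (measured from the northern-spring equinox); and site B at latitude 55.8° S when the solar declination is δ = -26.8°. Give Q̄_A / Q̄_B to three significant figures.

— Configuration A (ϕ=+24.5°):
Solar declination: sin δ = sin ε · sin L_s = sin 28.60° × sin 12.4° = 0.10279, so δ = +5.900°.
cos h₀ = −tan(+24.5°) tan(+5.900°) = -0.0471, h₀ = 1.6179 rad.
Bracket: h₀ sin ϕ sin δ + cos ϕ cos δ sin h₀ = 1.6179×0.41469×0.10279 + 0.90996×0.99470×0.99889 = 0.068965 + 0.904133 = 0.973098.
Q̄ = (S_0/π) × [bracket] = (1237/π) × 0.973098 = 383.16 W/m².
— Configuration B (ϕ=-55.8°):
cos h₀ = −tan(-55.8°) tan(-26.800°) = -0.7433, h₀ = 2.4088 rad.
Bracket: h₀ sin ϕ sin δ + cos ϕ cos δ sin h₀ = 2.4088×-0.82708×-0.45088 + 0.56208×0.89259×0.66897 = 0.898275 + 0.335627 = 1.233902.
Q̄ = (S_0/π) × [bracket] = (1237/π) × 1.233902 = 485.85 W/m².
Ratio Q̄_A / Q̄_B = 383.16 / 485.85 = 0.7886.

Q̄_A / Q̄_B ≈ 0.789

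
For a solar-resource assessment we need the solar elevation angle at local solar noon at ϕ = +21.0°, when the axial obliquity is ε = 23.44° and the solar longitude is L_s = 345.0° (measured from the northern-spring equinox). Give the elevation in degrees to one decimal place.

63.1°

Solar declination: sin δ = sin ε · sin L_s = sin 23.44° × sin 345.0° = -0.10296, so δ = -5.909°.
At local noon the hour angle is zero, so the zenith angle equals |ϕ − δ| = |+21.0° − (-5.909°)| = 26.909°.
Elevation = 90° − 26.909° = 63.1°.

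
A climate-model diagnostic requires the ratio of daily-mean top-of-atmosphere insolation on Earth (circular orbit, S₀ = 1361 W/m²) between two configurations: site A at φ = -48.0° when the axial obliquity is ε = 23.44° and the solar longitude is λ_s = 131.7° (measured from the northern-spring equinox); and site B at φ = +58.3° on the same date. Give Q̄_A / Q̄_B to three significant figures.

— Configuration A (φ=-48.0°):
Solar declination: sin δ = sin ε · sin λ_s = sin 23.44° × sin 131.7° = 0.29700, so δ = +17.278°.
cos H₀ = −tan(-48.0°) tan(+17.278°) = 0.3454, H₀ = 1.2181 rad.
Bracket: H₀ sin φ sin δ + cos φ cos δ sin H₀ = 1.2181×-0.74314×0.29700 + 0.66913×0.95488×0.93844 = -0.268850 + 0.599606 = 0.330756.
Q̄ = (S₀/π) × [bracket] = (1361/π) × 0.330756 = 143.29 W/m².
— Configuration B (φ=+58.3°):
cos H₀ = −tan(+58.3°) tan(+17.278°) = -0.5036, H₀ = 2.0986 rad.
Bracket: H₀ sin φ sin δ + cos φ cos δ sin H₀ = 2.0986×0.85081×0.29700 + 0.52547×0.95488×0.86393 = 0.530296 + 0.433486 = 0.963782.
Q̄ = (S₀/π) × [bracket] = (1361/π) × 0.963782 = 417.53 W/m².
Ratio Q̄_A / Q̄_B = 143.29 / 417.53 = 0.3432.

Q̄_A / Q̄_B ≈ 0.343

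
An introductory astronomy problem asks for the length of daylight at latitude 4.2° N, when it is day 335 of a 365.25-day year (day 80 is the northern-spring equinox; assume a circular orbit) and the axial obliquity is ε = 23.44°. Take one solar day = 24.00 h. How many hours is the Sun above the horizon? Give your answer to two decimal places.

11.77 h

Solar longitude: L_s = 360° × (335 − 80)/365.25 = 251.335°.
sin δ = sin 23.44° × sin 251.335° = -0.37687, so δ = -22.140°.
cos h₀ = −tan ϕ · tan δ = −tan(+4.2°) × tan(-22.140°) = 0.0299, so h₀ = 1.5409 rad = 88.29°.
Daylight = 2h₀/(2π) × 24.00 h = (1.5409/π) × 24.00 = 11.77 h.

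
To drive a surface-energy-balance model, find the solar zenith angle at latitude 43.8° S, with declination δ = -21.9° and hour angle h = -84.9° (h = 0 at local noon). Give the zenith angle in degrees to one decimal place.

θ_z = 71.5°

cos θ_z = sin φ sin δ + cos φ cos δ cos h = 0.258161 + 0.059530 = 0.317691.
θ_z = arccos(0.317691) = 71.5°.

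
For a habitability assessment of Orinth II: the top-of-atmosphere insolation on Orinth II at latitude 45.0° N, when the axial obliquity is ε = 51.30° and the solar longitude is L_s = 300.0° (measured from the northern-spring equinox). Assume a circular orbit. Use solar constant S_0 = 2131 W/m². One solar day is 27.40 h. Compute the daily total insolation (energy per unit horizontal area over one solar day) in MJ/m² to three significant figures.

0.789 MJ/m²

Solar declination: sin δ = sin ε · sin L_s = sin 51.30° × sin 300.0° = -0.67587, so δ = -42.522°.
cos h₀ = −tan(+45.0°) tan(-42.522°) = 0.9170, h₀ = 0.4102 rad.
Bracket: h₀ sin ϕ sin δ + cos ϕ cos δ sin h₀ = 0.4102×0.70711×-0.67587 + 0.70711×0.73702×0.39880 = -0.196041 + 0.207836 = 0.011795.
Q̄ = (S_0/π) × [bracket] = (2131/π) × 0.011795 = 8.0008 W/m².
Daily total = Q̄ × 27.40 h × 3600 s/h = 8.0008 × 27.40 × 3600 / 10⁶ = 0.7892 MJ/m².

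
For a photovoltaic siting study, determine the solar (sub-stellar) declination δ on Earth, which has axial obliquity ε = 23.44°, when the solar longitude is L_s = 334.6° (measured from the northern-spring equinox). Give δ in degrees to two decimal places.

sin δ = sin ε · sin L_s = sin 23.44° × sin 334.6° = -0.170625.
δ = arcsin(-0.170625) = -9.82°.

δ = -9.82°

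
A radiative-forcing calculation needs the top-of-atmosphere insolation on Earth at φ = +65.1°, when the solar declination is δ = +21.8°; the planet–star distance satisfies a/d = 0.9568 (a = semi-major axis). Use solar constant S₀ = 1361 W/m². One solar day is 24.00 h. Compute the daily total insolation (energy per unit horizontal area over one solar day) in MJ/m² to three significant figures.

36.9 MJ/m²

cos H₀ = −tan(+65.1°) tan(+21.800°) = -0.8617, H₀ = 2.6093 rad.
Bracket: H₀ sin φ sin δ + cos φ cos δ sin H₀ = 2.6093×0.90704×0.37137 + 0.42104×0.92849×0.50748 = 0.878936 + 0.198390 = 1.077326.
Inverse-square distance factor (a/d)² = 0.9568² = 0.915466.
Q̄ = (S₀/π) × 0.915466 × [bracket] = (1361/π) × 0.915466 × 1.077326 = 427.27 W/m².
Daily total = Q̄ × 24.00 h × 3600 s/h = 427.27 × 24.00 × 3600 / 10⁶ = 36.92 MJ/m².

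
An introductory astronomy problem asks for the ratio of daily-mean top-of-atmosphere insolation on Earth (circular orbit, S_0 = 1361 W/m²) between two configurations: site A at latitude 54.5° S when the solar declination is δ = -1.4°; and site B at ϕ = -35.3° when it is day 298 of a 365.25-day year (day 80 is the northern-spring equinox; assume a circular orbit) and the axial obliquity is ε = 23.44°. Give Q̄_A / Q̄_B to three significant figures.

— Configuration A (ϕ=-54.5°):
cos h₀ = −tan(-54.5°) tan(-1.400°) = -0.0343, h₀ = 1.6051 rad.
Bracket: h₀ sin ϕ sin δ + cos ϕ cos δ sin h₀ = 1.6051×-0.81412×-0.02443 + 0.58070×0.99970×0.99941 = 0.031924 + 0.580183 = 0.612107.
Q̄ = (S_0/π) × [bracket] = (1361/π) × 0.612107 = 265.18 W/m².
— Configuration B (ϕ=-35.3°):
Solar longitude: L_s = 360° × (298 − 80)/365.25 = 214.867°.
sin δ = sin 23.44° × sin 214.867° = -0.22740, so δ = -13.144°.
cos h₀ = −tan(-35.3°) tan(-13.144°) = -0.1653, h₀ = 1.7369 rad.
Bracket: h₀ sin ϕ sin δ + cos ϕ cos δ sin h₀ = 1.7369×-0.57786×-0.22740 + 0.81614×0.97380×0.98624 = 0.228238 + 0.783821 = 1.012059.
Q̄ = (S_0/π) × [bracket] = (1361/π) × 1.012059 = 438.44 W/m².
Ratio Q̄_A / Q̄_B = 265.18 / 438.44 = 0.6048.

Q̄_A / Q̄_B ≈ 0.605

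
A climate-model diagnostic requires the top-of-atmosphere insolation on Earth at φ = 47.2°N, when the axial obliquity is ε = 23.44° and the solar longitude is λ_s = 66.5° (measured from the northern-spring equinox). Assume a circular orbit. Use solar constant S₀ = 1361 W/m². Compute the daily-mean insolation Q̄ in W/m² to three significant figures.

Solar declination: sin δ = sin ε · sin λ_s = sin 23.44° × sin 66.5° = 0.36480, so δ = +21.395°.
cos H₀ = −tan(+47.2°) tan(+21.395°) = -0.4231, H₀ = 2.0077 rad.
Bracket: H₀ sin φ sin δ + cos φ cos δ sin H₀ = 2.0077×0.73373×0.36480 + 0.67944×0.93109×0.90608 = 0.537390 + 0.573204 = 1.110594.
Q̄ = (S₀/π) × [bracket] = (1361/π) × 1.110594 = 481.1 W/m².

Q̄ ≈ 481 W/m²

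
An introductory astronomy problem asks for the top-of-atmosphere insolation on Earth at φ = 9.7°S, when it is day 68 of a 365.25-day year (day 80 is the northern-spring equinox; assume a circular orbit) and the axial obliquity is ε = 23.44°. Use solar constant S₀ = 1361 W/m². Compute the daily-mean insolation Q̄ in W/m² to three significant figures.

Q̄ ≈ 435 W/m²

Solar longitude: λ_s = 360° × (68 − 80)/365.25 = -11.828°, i.e. -11.828° + 360° = 348.172°.
sin δ = sin 23.44° × sin 348.172° = -0.08153, so δ = -4.677°.
cos H₀ = −tan(-9.7°) tan(-4.677°) = -0.0140, H₀ = 1.5848 rad.
Bracket: H₀ sin φ sin δ + cos φ cos δ sin H₀ = 1.5848×-0.16849×-0.08153 + 0.98570×0.99667×0.99990 = 0.021770 + 0.982319 = 1.004089.
Q̄ = (S₀/π) × [bracket] = (1361/π) × 1.004089 = 435.0 W/m².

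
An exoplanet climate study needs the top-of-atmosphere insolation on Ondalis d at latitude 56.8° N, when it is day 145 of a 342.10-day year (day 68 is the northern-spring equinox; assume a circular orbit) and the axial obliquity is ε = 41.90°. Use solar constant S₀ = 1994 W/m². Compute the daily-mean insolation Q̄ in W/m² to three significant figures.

Solar longitude: λ_s = 360° × (145 − 68)/342.10 = 81.029°.
sin δ = sin 41.90° × sin 81.029° = 0.65966, so δ = +41.274°.
cos H₀ = −tan(+56.8°) tan(+41.274°) = -1.3413 ≤ −1 ⇒ polar day, H₀ = π.
Bracket: H₀ sin φ sin δ + cos φ cos δ sin H₀ = 3.1416×0.83676×0.65966 + 0.54756×0.75156×0.00000 = 1.734091 + 0.000000 = 1.734091.
Q̄ = (S₀/π) × [bracket] = (1994/π) × 1.734091 = 1101 W/m².

Q̄ ≈ 1.10e+03 W/m²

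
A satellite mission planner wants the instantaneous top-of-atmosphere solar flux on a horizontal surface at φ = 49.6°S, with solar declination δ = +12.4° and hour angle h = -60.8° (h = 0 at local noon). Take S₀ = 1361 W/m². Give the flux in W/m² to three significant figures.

cos θ_z = sin φ sin δ + cos φ cos δ cos h = -0.163529 + 0.308816 = 0.145287.
Flux = S₀ · cos θ_z = 1361 × 0.145287 = 197.7 W/m².

198 W/m²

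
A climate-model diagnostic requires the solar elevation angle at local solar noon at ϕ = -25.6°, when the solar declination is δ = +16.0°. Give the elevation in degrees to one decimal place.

48.4°

At local noon the hour angle is zero, so the zenith angle equals |ϕ − δ| = |-25.6° − (+16.000°)| = 41.600°.
Elevation = 90° − 41.600° = 48.4°.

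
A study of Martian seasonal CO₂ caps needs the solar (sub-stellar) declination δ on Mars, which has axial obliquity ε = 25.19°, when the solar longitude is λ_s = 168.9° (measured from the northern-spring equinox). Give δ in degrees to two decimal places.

sin δ = sin ε · sin λ_s = sin 25.19° × sin 168.9° = 0.081941.
δ = arcsin(0.081941) = +4.70°.

δ = +4.70°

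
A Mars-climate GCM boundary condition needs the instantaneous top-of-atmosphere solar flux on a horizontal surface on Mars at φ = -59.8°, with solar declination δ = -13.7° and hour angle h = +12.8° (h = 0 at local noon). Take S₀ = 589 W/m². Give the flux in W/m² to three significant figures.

401 W/m²

cos θ_z = sin φ sin δ + cos φ cos δ cos h = 0.204693 + 0.476564 = 0.681257.
Flux = S₀ · cos θ_z = 589 × 0.681257 = 401.3 W/m².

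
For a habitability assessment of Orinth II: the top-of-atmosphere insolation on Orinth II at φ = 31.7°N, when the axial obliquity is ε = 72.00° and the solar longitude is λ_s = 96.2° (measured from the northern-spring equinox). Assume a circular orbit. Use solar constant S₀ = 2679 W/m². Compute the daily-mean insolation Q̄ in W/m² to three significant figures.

Solar declination: sin δ = sin ε · sin λ_s = sin 72.00° × sin 96.2° = 0.94549, so δ = +70.996°.
cos H₀ = −tan(+31.7°) tan(+70.996°) = -1.7932 ≤ −1 ⇒ polar day, H₀ = π.
Bracket: H₀ sin φ sin δ + cos φ cos δ sin H₀ = 3.1416×0.52547×0.94549 + 0.85081×0.32564×0.00000 = 1.560831 + 0.000000 = 1.560831.
Q̄ = (S₀/π) × [bracket] = (2679/π) × 1.560831 = 1331 W/m².

Q̄ ≈ 1.33e+03 W/m²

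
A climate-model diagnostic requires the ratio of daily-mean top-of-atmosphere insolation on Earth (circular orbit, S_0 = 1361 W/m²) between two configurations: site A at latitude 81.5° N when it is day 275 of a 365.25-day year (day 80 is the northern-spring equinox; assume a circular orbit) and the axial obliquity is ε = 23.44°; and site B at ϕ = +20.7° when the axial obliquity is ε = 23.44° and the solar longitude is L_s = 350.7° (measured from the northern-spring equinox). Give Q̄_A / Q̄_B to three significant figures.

— Configuration A (ϕ=+81.5°):
Solar longitude: L_s = 360° × (275 − 80)/365.25 = 192.197°.
sin δ = sin 23.44° × sin 192.197° = -0.08404, so δ = -4.821°.
cos h₀ = −tan(+81.5°) tan(-4.821°) = 0.5643, h₀ = 0.9712 rad.
Bracket: h₀ sin ϕ sin δ + cos ϕ cos δ sin h₀ = 0.9712×0.98902×-0.08404 + 0.14781×0.99646×0.82554 = -0.080723 + 0.121591 = 0.040868.
Q̄ = (S_0/π) × [bracket] = (1361/π) × 0.040868 = 17.705 W/m².
— Configuration B (ϕ=+20.7°):
Solar declination: sin δ = sin ε · sin L_s = sin 23.44° × sin 350.7° = -0.06428, so δ = -3.686°.
cos h₀ = −tan(+20.7°) tan(-3.686°) = 0.0243, h₀ = 1.5465 rad.
Bracket: h₀ sin ϕ sin δ + cos ϕ cos δ sin h₀ = 1.5465×0.35347×-0.06428 + 0.93544×0.99793×0.99970 = -0.035138 + 0.933224 = 0.898086.
Q̄ = (S_0/π) × [bracket] = (1361/π) × 0.898086 = 389.07 W/m².
Ratio Q̄_A / Q̄_B = 17.705 / 389.07 = 0.04551.

Q̄_A / Q̄_B ≈ 0.0455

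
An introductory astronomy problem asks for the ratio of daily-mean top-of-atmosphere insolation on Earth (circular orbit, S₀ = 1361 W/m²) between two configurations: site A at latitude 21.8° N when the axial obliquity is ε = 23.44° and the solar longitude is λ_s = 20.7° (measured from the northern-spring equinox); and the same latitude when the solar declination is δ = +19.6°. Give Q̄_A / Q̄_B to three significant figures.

Q̄_A / Q̄_B ≈ 0.929

— Configuration A (φ=+21.8°):
Solar declination: sin δ = sin ε · sin λ_s = sin 23.44° × sin 20.7° = 0.14061, so δ = +8.083°.
cos H₀ = −tan(+21.8°) tan(+8.083°) = -0.0568, H₀ = 1.6276 rad.
Bracket: H₀ sin φ sin δ + cos φ cos δ sin H₀ = 1.6276×0.37137×0.14061 + 0.92849×0.99007×0.99839 = 0.084991 + 0.917790 = 1.002781.
Q̄ = (S₀/π) × [bracket] = (1361/π) × 1.002781 = 434.42 W/m².
— Configuration B (φ=+21.8°):
cos H₀ = −tan(+21.8°) tan(+19.600°) = -0.1424, H₀ = 1.7137 rad.
Bracket: H₀ sin φ sin δ + cos φ cos δ sin H₀ = 1.7137×0.37137×0.33545 + 0.92849×0.94206×0.98981 = 0.213486 + 0.865780 = 1.079266.
Q̄ = (S₀/π) × [bracket] = (1361/π) × 1.079266 = 467.56 W/m².
Ratio Q̄_A / Q̄_B = 434.42 / 467.56 = 0.9291.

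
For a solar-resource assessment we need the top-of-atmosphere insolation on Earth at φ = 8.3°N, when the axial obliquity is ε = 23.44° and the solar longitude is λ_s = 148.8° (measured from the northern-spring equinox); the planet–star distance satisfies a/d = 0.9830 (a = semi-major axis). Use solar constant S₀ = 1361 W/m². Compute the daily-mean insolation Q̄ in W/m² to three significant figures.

Q̄ ≈ 425 W/m²

Solar declination: sin δ = sin ε · sin λ_s = sin 23.44° × sin 148.8° = 0.20607, so δ = +11.892°.
cos H₀ = −tan(+8.3°) tan(+11.892°) = -0.0307, H₀ = 1.6015 rad.
Bracket: H₀ sin φ sin δ + cos φ cos δ sin H₀ = 1.6015×0.14436×0.20607 + 0.98953×0.97854×0.99953 = 0.047642 + 0.967840 = 1.015482.
Inverse-square distance factor (a/d)² = 0.9830² = 0.966289.
Q̄ = (S₀/π) × 0.966289 × [bracket] = (1361/π) × 0.966289 × 1.015482 = 425.1 W/m².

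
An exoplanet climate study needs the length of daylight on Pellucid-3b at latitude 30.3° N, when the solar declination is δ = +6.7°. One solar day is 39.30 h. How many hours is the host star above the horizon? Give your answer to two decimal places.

20.51 h

cos H₀ = −tan φ · tan δ = −tan(+30.3°) × tan(+6.700°) = -0.0686, so H₀ = 1.6395 rad = 93.94°.
Daylight = 2H₀/(2π) × 39.30 h = (1.6395/π) × 39.30 = 20.51 h.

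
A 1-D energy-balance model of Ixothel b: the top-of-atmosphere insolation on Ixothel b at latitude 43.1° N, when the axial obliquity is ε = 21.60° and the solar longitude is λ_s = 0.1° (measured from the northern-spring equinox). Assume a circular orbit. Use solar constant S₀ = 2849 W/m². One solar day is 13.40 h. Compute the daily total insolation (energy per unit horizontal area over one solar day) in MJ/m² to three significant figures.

32.0 MJ/m²

Solar declination: sin δ = sin ε · sin λ_s = sin 21.60° × sin 0.1° = 0.00064, so δ = +0.037°.
cos H₀ = −tan(+43.1°) tan(+0.037°) = -0.0006, H₀ = 1.5714 rad.
Bracket: H₀ sin φ sin δ + cos φ cos δ sin H₀ = 1.5714×0.68327×0.00064 + 0.73016×1.00000×1.00000 = 0.000687 + 0.730160 = 0.730847.
Q̄ = (S₀/π) × [bracket] = (2849/π) × 0.730847 = 662.78 W/m².
Daily total = Q̄ × 13.40 h × 3600 s/h = 662.78 × 13.40 × 3600 / 10⁶ = 31.97 MJ/m².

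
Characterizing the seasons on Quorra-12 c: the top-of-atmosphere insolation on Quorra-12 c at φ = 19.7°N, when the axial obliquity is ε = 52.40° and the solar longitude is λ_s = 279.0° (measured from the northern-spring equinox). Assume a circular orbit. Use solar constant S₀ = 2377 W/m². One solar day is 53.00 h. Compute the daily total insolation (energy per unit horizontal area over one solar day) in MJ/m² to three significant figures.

33.5 MJ/m²

Solar declination: sin δ = sin ε · sin λ_s = sin 52.40° × sin 279.0° = -0.78254, so δ = -51.493°.
cos H₀ = −tan(+19.7°) tan(-51.493°) = 0.4500, H₀ = 1.1040 rad.
Bracket: H₀ sin φ sin δ + cos φ cos δ sin H₀ = 1.1040×0.33710×-0.78254 + 0.94147×0.62261×0.89302 = -0.291229 + 0.523460 = 0.232231.
Q̄ = (S₀/π) × [bracket] = (2377/π) × 0.232231 = 175.71 W/m².
Daily total = Q̄ × 53.00 h × 3600 s/h = 175.71 × 53.00 × 3600 / 10⁶ = 33.53 MJ/m².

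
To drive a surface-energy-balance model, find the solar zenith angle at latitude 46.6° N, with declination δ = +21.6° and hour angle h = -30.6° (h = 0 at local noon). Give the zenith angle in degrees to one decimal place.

cos θ_z = sin φ sin δ + cos φ cos δ cos h = 0.267470 + 0.549875 = 0.817345.
θ_z = arccos(0.817345) = 35.2°.

θ_z = 35.2°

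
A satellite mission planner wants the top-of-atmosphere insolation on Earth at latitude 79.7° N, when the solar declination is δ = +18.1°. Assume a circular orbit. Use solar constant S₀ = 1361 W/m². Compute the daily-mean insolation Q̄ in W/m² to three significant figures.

cos H₀ = −tan(+79.7°) tan(+18.100°) = -1.7985 ≤ −1 ⇒ polar day, H₀ = π.
Bracket: H₀ sin φ sin δ + cos φ cos δ sin H₀ = 3.1416×0.98389×0.31068 + 0.17880×0.95052×0.00000 = 0.960308 + 0.000000 = 0.960308.
Q̄ = (S₀/π) × [bracket] = (1361/π) × 0.960308 = 416.0 W/m².

Q̄ ≈ 416 W/m²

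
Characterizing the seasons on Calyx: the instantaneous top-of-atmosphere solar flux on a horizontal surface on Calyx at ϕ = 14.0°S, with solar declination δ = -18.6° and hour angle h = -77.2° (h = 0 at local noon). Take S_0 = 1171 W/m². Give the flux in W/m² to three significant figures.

cos θ_z = sin ϕ sin δ + cos ϕ cos δ cos h = 0.077163 + 0.203739 = 0.280902.
Flux = S_0 · cos θ_z = 1171 × 0.280902 = 328.9 W/m².

329 W/m²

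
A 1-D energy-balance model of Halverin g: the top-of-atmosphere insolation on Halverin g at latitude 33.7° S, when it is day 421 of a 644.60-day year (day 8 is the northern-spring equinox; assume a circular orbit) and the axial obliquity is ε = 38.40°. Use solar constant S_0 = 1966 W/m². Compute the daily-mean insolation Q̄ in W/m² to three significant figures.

Solar longitude: L_s = 360° × (421 − 8)/644.60 = 230.655°.
sin δ = sin 38.40° × sin 230.655° = -0.48036, so δ = -28.709°.
cos h₀ = −tan(-33.7°) tan(-28.709°) = -0.3653, h₀ = 1.9447 rad.
Bracket: h₀ sin ϕ sin δ + cos ϕ cos δ sin h₀ = 1.9447×-0.55484×-0.48036 + 0.83195×0.87707×0.93091 = 0.518307 + 0.679265 = 1.197572.
Q̄ = (S_0/π) × [bracket] = (1966/π) × 1.197572 = 749.4 W/m².

Q̄ ≈ 749 W/m²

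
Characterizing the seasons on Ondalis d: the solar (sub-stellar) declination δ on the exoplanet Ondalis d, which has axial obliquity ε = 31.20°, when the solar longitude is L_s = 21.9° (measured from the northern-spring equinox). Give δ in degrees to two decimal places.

δ = +11.14°

sin δ = sin ε · sin L_s = sin 31.20° × sin 21.9° = 0.193218.
δ = arcsin(0.193218) = +11.14°.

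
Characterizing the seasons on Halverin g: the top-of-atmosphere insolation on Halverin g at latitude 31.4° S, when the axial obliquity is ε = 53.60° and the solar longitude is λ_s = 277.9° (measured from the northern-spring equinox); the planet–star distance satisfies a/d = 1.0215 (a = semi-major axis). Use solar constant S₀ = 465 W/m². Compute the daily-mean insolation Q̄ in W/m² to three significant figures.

Solar declination: sin δ = sin ε · sin λ_s = sin 53.60° × sin 277.9° = -0.79725, so δ = -52.869°.
cos H₀ = −tan(-31.4°) tan(-52.869°) = -0.8062, H₀ = 2.5085 rad.
Bracket: H₀ sin φ sin δ + cos φ cos δ sin H₀ = 2.5085×-0.52101×-0.79725 + 0.85355×0.60364×0.59167 = 1.041969 + 0.304850 = 1.346819.
Inverse-square distance factor (a/d)² = 1.0215² = 1.043462.
Q̄ = (S₀/π) × 1.043462 × [bracket] = (465/π) × 1.043462 × 1.346819 = 208.0 W/m².

Q̄ ≈ 208 W/m²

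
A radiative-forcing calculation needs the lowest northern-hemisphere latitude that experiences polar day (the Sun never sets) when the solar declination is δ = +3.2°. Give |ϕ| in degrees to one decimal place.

|ϕ| = 86.8°

Polar day requires cos h₀ = −tan ϕ tan δ ≤ −1, i.e. tan ϕ tan δ ≥ 1.
The boundary is |tan ϕ| · |tan δ| = 1, so |ϕ| = 90° − |δ| = 90° − 3.2° = 86.8° in the northern hemisphere.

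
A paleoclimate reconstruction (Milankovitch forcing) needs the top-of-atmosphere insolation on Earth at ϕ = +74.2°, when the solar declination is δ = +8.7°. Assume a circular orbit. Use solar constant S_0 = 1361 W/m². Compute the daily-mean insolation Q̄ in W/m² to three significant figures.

cos h₀ = −tan(+74.2°) tan(+8.700°) = -0.5408, h₀ = 2.1421 rad.
Bracket: h₀ sin ϕ sin δ + cos ϕ cos δ sin h₀ = 2.1421×0.96222×0.15126 + 0.27228×0.98849×0.84117 = 0.311773 + 0.226398 = 0.538171.
Q̄ = (S_0/π) × [bracket] = (1361/π) × 0.538171 = 233.1 W/m².

Q̄ ≈ 233 W/m²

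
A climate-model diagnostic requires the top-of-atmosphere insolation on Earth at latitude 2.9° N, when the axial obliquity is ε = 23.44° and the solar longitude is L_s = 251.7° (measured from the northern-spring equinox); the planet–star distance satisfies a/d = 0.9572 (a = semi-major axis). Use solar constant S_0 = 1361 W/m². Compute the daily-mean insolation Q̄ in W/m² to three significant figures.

Solar declination: sin δ = sin ε · sin L_s = sin 23.44° × sin 251.7° = -0.37767, so δ = -22.189°.
cos h₀ = −tan(+2.9°) tan(-22.189°) = 0.0207, h₀ = 1.5501 rad.
Bracket: h₀ sin ϕ sin δ + cos ϕ cos δ sin h₀ = 1.5501×0.05059×-0.37767 + 0.99872×0.92594×0.99979 = -0.029617 + 0.924561 = 0.894944.
Inverse-square distance factor (a/d)² = 0.9572² = 0.916232.
Q̄ = (S_0/π) × 0.916232 × [bracket] = (1361/π) × 0.916232 × 0.894944 = 355.2 W/m².

Q̄ ≈ 355 W/m²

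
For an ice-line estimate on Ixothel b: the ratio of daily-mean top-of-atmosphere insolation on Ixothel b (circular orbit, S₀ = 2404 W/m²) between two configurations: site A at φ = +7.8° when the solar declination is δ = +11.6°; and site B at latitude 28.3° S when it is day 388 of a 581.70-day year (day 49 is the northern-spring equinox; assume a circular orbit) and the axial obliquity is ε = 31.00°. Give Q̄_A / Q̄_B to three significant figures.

— Configuration A (φ=+7.8°):
cos H₀ = −tan(+7.8°) tan(+11.600°) = -0.0281, H₀ = 1.5989 rad.
Bracket: H₀ sin φ sin δ + cos φ cos δ sin H₀ = 1.5989×0.13572×0.20108 + 0.99075×0.97958×0.99960 = 0.043635 + 0.970131 = 1.013766.
Q̄ = (S₀/π) × [bracket] = (2404/π) × 1.013766 = 775.75 W/m².
— Configuration B (φ=-28.3°):
Solar longitude: λ_s = 360° × (388 − 49)/581.70 = 209.799°.
sin δ = sin 31.00° × sin 209.799° = -0.25595, so δ = -14.830°.
cos H₀ = −tan(-28.3°) tan(-14.830°) = -0.1426, H₀ = 1.7138 rad.
Bracket: H₀ sin φ sin δ + cos φ cos δ sin H₀ = 1.7138×-0.47409×-0.25595 + 0.88048×0.96669×0.98979 = 0.207958 + 0.842461 = 1.050419.
Q̄ = (S₀/π) × [bracket] = (2404/π) × 1.050419 = 803.80 W/m².
Ratio Q̄_A / Q̄_B = 775.75 / 803.80 = 0.9651.

Q̄_A / Q̄_B ≈ 0.965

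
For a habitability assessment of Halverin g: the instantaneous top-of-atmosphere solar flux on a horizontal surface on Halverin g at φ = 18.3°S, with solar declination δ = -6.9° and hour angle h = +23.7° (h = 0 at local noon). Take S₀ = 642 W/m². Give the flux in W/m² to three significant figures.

cos θ_z = sin φ sin δ + cos φ cos δ cos h = 0.037722 + 0.863057 = 0.900779.
Flux = S₀ · cos θ_z = 642 × 0.900779 = 578.3 W/m².

578 W/m²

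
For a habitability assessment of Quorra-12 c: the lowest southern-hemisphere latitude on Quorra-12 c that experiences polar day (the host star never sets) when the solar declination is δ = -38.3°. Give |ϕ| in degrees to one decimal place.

|ϕ| = 51.7°

Polar day requires cos h₀ = −tan ϕ tan δ ≤ −1, i.e. tan ϕ tan δ ≥ 1.
The boundary is |tan ϕ| · |tan δ| = 1, so |ϕ| = 90° − |δ| = 90° − 38.3° = 51.7° in the southern hemisphere.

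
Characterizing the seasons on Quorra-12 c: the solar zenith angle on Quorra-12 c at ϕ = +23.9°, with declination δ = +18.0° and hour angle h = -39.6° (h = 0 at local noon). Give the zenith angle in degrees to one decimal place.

θ_z = 37.3°

cos θ_z = sin ϕ sin δ + cos ϕ cos δ cos h = 0.125196 + 0.669967 = 0.795163.
θ_z = arccos(0.795163) = 37.3°.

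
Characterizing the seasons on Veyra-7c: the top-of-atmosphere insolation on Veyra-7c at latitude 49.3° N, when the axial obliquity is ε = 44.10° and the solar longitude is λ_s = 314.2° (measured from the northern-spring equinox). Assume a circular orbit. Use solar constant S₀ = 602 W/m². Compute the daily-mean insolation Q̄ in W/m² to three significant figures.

Q̄ ≈ 19.8 W/m²

Solar declination: sin δ = sin ε · sin λ_s = sin 44.10° × sin 314.2° = -0.49891, so δ = -29.928°.
cos H₀ = −tan(+49.3°) tan(-29.928°) = 0.6693, H₀ = 0.8376 rad.
Bracket: H₀ sin φ sin δ + cos φ cos δ sin H₀ = 0.8376×0.75813×-0.49891 + 0.65210×0.86666×0.74301 = -0.316813 + 0.419911 = 0.103098.
Q̄ = (S₀/π) × [bracket] = (602/π) × 0.103098 = 19.76 W/m².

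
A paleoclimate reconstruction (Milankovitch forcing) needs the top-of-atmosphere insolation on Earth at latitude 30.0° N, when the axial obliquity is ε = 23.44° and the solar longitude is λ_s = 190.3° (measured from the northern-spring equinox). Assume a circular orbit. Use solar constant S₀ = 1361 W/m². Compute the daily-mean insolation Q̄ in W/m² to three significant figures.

Q̄ ≈ 350 W/m²

Solar declination: sin δ = sin ε · sin λ_s = sin 23.44° × sin 190.3° = -0.07113, so δ = -4.079°.
cos H₀ = −tan(+30.0°) tan(-4.079°) = 0.0412, H₀ = 1.5296 rad.
Bracket: H₀ sin φ sin δ + cos φ cos δ sin H₀ = 1.5296×0.50000×-0.07113 + 0.86603×0.99747×0.99915 = -0.054400 + 0.863105 = 0.808705.
Q̄ = (S₀/π) × [bracket] = (1361/π) × 0.808705 = 350.3 W/m².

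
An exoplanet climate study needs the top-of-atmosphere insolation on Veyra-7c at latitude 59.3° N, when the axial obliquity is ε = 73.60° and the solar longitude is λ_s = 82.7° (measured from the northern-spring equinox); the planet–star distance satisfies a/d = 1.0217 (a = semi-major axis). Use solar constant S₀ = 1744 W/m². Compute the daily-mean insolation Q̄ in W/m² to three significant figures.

Q̄ ≈ 1.49e+03 W/m²

Solar declination: sin δ = sin ε · sin λ_s = sin 73.60° × sin 82.7° = 0.95154, so δ = +72.090°.
cos H₀ = −tan(+59.3°) tan(+72.090°) = -5.2111 ≤ −1 ⇒ polar day, H₀ = π.
Bracket: H₀ sin φ sin δ + cos φ cos δ sin H₀ = 3.1416×0.85985×0.95154 + 0.51054×0.30753×0.00000 = 2.570400 + 0.000000 = 2.570400.
Inverse-square distance factor (a/d)² = 1.0217² = 1.043871.
Q̄ = (S₀/π) × 1.043871 × [bracket] = (1744/π) × 1.043871 × 2.570400 = 1490 W/m².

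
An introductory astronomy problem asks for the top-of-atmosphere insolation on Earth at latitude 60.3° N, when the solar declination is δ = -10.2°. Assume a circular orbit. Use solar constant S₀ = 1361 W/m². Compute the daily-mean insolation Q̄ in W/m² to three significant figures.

Q̄ ≈ 117 W/m²

cos H₀ = −tan(+60.3°) tan(-10.200°) = 0.3154, H₀ = 1.2499 rad.
Bracket: H₀ sin φ sin δ + cos φ cos δ sin H₀ = 1.2499×0.86863×-0.17708 + 0.49546×0.98420×0.94894 = -0.192256 + 0.462733 = 0.270477.
Q̄ = (S₀/π) × [bracket] = (1361/π) × 0.270477 = 117.2 W/m².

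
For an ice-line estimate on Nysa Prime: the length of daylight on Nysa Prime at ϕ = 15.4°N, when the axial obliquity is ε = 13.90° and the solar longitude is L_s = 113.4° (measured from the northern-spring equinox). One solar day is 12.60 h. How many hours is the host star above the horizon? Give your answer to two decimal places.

Solar declination: sin δ = sin ε · sin L_s = sin 13.90° × sin 113.4° = 0.22047, so δ = +12.737°.
cos h₀ = −tan ϕ · tan δ = −tan(+15.4°) × tan(+12.737°) = -0.0623, so h₀ = 1.6331 rad = 93.57°.
Daylight = 2h₀/(2π) × 12.60 h = (1.6331/π) × 12.60 = 6.55 h.

6.55 h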